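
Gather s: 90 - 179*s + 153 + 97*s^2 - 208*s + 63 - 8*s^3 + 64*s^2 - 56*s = -8*s^3 + 161*s^2 - 443*s + 306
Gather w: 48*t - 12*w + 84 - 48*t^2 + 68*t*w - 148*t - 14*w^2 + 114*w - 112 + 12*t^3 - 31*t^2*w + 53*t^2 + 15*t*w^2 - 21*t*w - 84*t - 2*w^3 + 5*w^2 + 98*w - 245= 12*t^3 + 5*t^2 - 184*t - 2*w^3 + w^2*(15*t - 9) + w*(-31*t^2 + 47*t + 200) - 273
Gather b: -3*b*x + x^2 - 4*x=-3*b*x + x^2 - 4*x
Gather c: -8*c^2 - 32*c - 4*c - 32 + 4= -8*c^2 - 36*c - 28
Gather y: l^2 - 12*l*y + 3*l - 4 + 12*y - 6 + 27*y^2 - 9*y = l^2 + 3*l + 27*y^2 + y*(3 - 12*l) - 10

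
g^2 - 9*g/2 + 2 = (g - 4)*(g - 1/2)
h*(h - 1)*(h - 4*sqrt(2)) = h^3 - 4*sqrt(2)*h^2 - h^2 + 4*sqrt(2)*h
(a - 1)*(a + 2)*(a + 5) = a^3 + 6*a^2 + 3*a - 10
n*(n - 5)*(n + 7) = n^3 + 2*n^2 - 35*n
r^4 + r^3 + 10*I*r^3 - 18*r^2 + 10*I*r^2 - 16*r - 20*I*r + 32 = (r - 1)*(r + 2)*(r + 2*I)*(r + 8*I)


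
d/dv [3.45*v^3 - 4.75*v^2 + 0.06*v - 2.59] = 10.35*v^2 - 9.5*v + 0.06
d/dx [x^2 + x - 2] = 2*x + 1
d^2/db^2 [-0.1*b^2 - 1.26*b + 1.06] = -0.200000000000000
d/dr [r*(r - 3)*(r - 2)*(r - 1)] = 4*r^3 - 18*r^2 + 22*r - 6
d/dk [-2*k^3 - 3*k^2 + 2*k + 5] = -6*k^2 - 6*k + 2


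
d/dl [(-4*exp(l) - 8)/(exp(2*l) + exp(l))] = 4*(exp(2*l) + 4*exp(l) + 2)*exp(-l)/(exp(2*l) + 2*exp(l) + 1)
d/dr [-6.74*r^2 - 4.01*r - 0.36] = -13.48*r - 4.01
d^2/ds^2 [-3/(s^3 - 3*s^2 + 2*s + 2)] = 6*(3*(s - 1)*(s^3 - 3*s^2 + 2*s + 2) - (3*s^2 - 6*s + 2)^2)/(s^3 - 3*s^2 + 2*s + 2)^3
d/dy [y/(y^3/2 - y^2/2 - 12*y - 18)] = 2*(-2*y^3 + y^2 - 36)/(y^6 - 2*y^5 - 47*y^4 - 24*y^3 + 648*y^2 + 1728*y + 1296)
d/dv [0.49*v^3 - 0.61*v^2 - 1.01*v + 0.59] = 1.47*v^2 - 1.22*v - 1.01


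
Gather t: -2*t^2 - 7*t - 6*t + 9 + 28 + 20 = -2*t^2 - 13*t + 57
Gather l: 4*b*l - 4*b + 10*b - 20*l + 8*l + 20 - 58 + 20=6*b + l*(4*b - 12) - 18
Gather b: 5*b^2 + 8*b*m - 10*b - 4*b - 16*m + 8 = 5*b^2 + b*(8*m - 14) - 16*m + 8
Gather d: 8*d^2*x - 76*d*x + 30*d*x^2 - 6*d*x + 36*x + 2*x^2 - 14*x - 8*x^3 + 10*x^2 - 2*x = 8*d^2*x + d*(30*x^2 - 82*x) - 8*x^3 + 12*x^2 + 20*x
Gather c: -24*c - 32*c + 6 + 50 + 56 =112 - 56*c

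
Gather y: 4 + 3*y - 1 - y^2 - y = -y^2 + 2*y + 3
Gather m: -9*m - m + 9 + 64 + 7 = 80 - 10*m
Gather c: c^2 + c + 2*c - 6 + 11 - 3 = c^2 + 3*c + 2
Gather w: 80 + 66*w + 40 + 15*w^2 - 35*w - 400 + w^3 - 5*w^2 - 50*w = w^3 + 10*w^2 - 19*w - 280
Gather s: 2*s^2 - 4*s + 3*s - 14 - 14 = 2*s^2 - s - 28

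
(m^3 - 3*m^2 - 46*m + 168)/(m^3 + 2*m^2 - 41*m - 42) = (m - 4)/(m + 1)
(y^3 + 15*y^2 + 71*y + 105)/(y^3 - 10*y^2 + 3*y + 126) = (y^2 + 12*y + 35)/(y^2 - 13*y + 42)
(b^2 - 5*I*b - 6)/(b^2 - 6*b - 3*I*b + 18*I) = (b - 2*I)/(b - 6)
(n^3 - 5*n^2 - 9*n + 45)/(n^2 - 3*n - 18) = (n^2 - 8*n + 15)/(n - 6)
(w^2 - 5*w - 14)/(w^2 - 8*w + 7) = (w + 2)/(w - 1)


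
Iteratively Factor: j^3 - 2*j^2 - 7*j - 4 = (j + 1)*(j^2 - 3*j - 4) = (j - 4)*(j + 1)*(j + 1)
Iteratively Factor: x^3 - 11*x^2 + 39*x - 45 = (x - 3)*(x^2 - 8*x + 15) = (x - 5)*(x - 3)*(x - 3)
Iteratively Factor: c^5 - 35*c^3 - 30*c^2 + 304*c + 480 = (c + 4)*(c^4 - 4*c^3 - 19*c^2 + 46*c + 120) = (c - 5)*(c + 4)*(c^3 + c^2 - 14*c - 24) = (c - 5)*(c + 2)*(c + 4)*(c^2 - c - 12) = (c - 5)*(c - 4)*(c + 2)*(c + 4)*(c + 3)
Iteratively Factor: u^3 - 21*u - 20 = (u - 5)*(u^2 + 5*u + 4) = (u - 5)*(u + 4)*(u + 1)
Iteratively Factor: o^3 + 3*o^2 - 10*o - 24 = (o + 2)*(o^2 + o - 12) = (o - 3)*(o + 2)*(o + 4)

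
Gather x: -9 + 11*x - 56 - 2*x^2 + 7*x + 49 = -2*x^2 + 18*x - 16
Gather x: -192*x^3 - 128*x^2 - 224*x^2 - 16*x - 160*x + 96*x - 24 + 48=-192*x^3 - 352*x^2 - 80*x + 24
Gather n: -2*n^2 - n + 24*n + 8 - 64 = -2*n^2 + 23*n - 56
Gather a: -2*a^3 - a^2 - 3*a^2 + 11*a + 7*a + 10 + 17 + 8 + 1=-2*a^3 - 4*a^2 + 18*a + 36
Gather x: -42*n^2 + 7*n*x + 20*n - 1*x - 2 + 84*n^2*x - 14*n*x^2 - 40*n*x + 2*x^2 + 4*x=-42*n^2 + 20*n + x^2*(2 - 14*n) + x*(84*n^2 - 33*n + 3) - 2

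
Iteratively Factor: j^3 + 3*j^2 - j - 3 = (j + 1)*(j^2 + 2*j - 3) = (j + 1)*(j + 3)*(j - 1)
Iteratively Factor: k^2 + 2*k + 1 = (k + 1)*(k + 1)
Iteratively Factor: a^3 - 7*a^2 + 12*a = (a - 3)*(a^2 - 4*a) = a*(a - 3)*(a - 4)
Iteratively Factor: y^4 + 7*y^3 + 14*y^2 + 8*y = (y + 1)*(y^3 + 6*y^2 + 8*y) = y*(y + 1)*(y^2 + 6*y + 8) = y*(y + 1)*(y + 4)*(y + 2)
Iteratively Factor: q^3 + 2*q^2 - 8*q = (q + 4)*(q^2 - 2*q) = (q - 2)*(q + 4)*(q)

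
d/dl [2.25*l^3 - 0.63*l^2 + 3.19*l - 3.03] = 6.75*l^2 - 1.26*l + 3.19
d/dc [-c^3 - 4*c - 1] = -3*c^2 - 4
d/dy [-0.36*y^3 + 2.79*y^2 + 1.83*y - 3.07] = -1.08*y^2 + 5.58*y + 1.83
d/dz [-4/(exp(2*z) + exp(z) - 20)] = (8*exp(z) + 4)*exp(z)/(exp(2*z) + exp(z) - 20)^2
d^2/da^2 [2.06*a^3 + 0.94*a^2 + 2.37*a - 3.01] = 12.36*a + 1.88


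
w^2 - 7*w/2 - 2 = (w - 4)*(w + 1/2)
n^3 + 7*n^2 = n^2*(n + 7)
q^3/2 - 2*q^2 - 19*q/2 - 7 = (q/2 + 1/2)*(q - 7)*(q + 2)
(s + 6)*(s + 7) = s^2 + 13*s + 42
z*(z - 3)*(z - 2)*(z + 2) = z^4 - 3*z^3 - 4*z^2 + 12*z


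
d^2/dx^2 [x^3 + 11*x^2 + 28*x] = 6*x + 22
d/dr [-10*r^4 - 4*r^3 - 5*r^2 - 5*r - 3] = -40*r^3 - 12*r^2 - 10*r - 5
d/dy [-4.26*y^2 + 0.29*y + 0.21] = 0.29 - 8.52*y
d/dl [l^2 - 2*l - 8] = 2*l - 2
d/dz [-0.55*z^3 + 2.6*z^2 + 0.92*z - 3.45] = -1.65*z^2 + 5.2*z + 0.92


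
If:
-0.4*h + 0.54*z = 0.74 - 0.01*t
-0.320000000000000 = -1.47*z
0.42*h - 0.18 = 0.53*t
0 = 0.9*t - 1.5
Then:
No Solution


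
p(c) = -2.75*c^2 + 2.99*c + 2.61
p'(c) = 2.99 - 5.5*c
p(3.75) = -24.85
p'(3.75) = -17.64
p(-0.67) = -0.63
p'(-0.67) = 6.68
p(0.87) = 3.13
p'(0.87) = -1.80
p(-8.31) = -212.14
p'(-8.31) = 48.70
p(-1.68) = -10.17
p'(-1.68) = 12.23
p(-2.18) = -16.98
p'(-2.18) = 14.98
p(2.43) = -6.36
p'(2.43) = -10.38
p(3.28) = -17.17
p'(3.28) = -15.05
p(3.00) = -13.17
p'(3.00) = -13.51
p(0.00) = 2.61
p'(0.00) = 2.99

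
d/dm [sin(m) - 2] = cos(m)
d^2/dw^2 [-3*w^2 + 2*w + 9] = -6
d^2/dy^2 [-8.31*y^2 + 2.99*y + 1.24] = -16.6200000000000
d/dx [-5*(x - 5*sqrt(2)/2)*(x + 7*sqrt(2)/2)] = -10*x - 5*sqrt(2)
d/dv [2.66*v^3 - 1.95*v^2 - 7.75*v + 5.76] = 7.98*v^2 - 3.9*v - 7.75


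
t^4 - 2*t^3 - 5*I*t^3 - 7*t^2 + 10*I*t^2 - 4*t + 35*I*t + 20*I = (t - 4)*(t - 5*I)*(-I*t - I)*(I*t + I)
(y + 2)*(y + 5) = y^2 + 7*y + 10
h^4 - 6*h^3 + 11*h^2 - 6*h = h*(h - 3)*(h - 2)*(h - 1)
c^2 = c^2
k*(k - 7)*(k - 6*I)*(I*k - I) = I*k^4 + 6*k^3 - 8*I*k^3 - 48*k^2 + 7*I*k^2 + 42*k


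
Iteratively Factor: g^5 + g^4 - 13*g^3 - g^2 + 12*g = (g - 1)*(g^4 + 2*g^3 - 11*g^2 - 12*g) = (g - 3)*(g - 1)*(g^3 + 5*g^2 + 4*g) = (g - 3)*(g - 1)*(g + 1)*(g^2 + 4*g) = (g - 3)*(g - 1)*(g + 1)*(g + 4)*(g)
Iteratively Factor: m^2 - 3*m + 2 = (m - 1)*(m - 2)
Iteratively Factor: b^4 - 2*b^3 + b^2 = (b)*(b^3 - 2*b^2 + b) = b^2*(b^2 - 2*b + 1) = b^2*(b - 1)*(b - 1)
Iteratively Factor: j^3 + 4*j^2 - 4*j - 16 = (j - 2)*(j^2 + 6*j + 8) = (j - 2)*(j + 4)*(j + 2)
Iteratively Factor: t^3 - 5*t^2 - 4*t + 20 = (t - 2)*(t^2 - 3*t - 10) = (t - 2)*(t + 2)*(t - 5)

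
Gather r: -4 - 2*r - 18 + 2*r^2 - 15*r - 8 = 2*r^2 - 17*r - 30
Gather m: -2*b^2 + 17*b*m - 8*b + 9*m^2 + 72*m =-2*b^2 - 8*b + 9*m^2 + m*(17*b + 72)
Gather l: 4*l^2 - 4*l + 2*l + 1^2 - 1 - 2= 4*l^2 - 2*l - 2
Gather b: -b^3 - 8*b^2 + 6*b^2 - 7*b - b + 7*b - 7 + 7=-b^3 - 2*b^2 - b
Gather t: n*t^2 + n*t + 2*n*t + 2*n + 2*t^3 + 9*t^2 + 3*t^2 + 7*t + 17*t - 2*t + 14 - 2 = 2*n + 2*t^3 + t^2*(n + 12) + t*(3*n + 22) + 12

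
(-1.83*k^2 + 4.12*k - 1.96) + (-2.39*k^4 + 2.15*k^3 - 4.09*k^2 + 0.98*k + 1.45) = -2.39*k^4 + 2.15*k^3 - 5.92*k^2 + 5.1*k - 0.51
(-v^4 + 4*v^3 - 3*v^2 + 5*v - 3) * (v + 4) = -v^5 + 13*v^3 - 7*v^2 + 17*v - 12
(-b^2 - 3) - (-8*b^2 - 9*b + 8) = 7*b^2 + 9*b - 11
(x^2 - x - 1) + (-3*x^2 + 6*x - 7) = -2*x^2 + 5*x - 8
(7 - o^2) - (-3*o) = -o^2 + 3*o + 7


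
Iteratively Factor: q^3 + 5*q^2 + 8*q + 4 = (q + 2)*(q^2 + 3*q + 2) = (q + 1)*(q + 2)*(q + 2)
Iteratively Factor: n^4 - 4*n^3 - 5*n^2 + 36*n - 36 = (n - 3)*(n^3 - n^2 - 8*n + 12) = (n - 3)*(n - 2)*(n^2 + n - 6) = (n - 3)*(n - 2)^2*(n + 3)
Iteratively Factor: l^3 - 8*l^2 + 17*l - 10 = (l - 2)*(l^2 - 6*l + 5) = (l - 5)*(l - 2)*(l - 1)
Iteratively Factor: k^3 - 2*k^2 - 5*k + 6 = (k + 2)*(k^2 - 4*k + 3) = (k - 3)*(k + 2)*(k - 1)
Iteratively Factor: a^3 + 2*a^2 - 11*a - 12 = (a + 1)*(a^2 + a - 12) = (a - 3)*(a + 1)*(a + 4)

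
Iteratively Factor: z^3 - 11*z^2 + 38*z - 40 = (z - 5)*(z^2 - 6*z + 8) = (z - 5)*(z - 2)*(z - 4)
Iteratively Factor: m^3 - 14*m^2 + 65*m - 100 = (m - 5)*(m^2 - 9*m + 20) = (m - 5)^2*(m - 4)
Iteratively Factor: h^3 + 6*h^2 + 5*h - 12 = (h + 4)*(h^2 + 2*h - 3) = (h + 3)*(h + 4)*(h - 1)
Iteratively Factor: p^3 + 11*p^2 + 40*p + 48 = (p + 3)*(p^2 + 8*p + 16) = (p + 3)*(p + 4)*(p + 4)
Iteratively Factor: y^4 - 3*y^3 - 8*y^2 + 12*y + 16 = (y + 1)*(y^3 - 4*y^2 - 4*y + 16) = (y + 1)*(y + 2)*(y^2 - 6*y + 8) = (y - 2)*(y + 1)*(y + 2)*(y - 4)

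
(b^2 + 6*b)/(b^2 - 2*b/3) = 3*(b + 6)/(3*b - 2)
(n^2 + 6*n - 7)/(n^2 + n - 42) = (n - 1)/(n - 6)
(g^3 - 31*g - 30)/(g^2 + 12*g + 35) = (g^2 - 5*g - 6)/(g + 7)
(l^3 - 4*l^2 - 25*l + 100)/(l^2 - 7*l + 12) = (l^2 - 25)/(l - 3)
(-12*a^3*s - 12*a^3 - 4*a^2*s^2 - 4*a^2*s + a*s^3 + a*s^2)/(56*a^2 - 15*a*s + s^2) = a*(-12*a^2*s - 12*a^2 - 4*a*s^2 - 4*a*s + s^3 + s^2)/(56*a^2 - 15*a*s + s^2)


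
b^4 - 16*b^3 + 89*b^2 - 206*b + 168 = (b - 7)*(b - 4)*(b - 3)*(b - 2)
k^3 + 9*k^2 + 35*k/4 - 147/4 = (k - 3/2)*(k + 7/2)*(k + 7)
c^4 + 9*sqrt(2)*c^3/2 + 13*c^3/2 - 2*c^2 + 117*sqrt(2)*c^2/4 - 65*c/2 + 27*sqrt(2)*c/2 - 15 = (c + 1/2)*(c + 6)*(c - sqrt(2)/2)*(c + 5*sqrt(2))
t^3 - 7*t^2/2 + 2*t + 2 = (t - 2)^2*(t + 1/2)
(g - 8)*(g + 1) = g^2 - 7*g - 8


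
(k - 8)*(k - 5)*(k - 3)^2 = k^4 - 19*k^3 + 127*k^2 - 357*k + 360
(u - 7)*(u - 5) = u^2 - 12*u + 35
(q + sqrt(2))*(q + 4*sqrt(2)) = q^2 + 5*sqrt(2)*q + 8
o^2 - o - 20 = (o - 5)*(o + 4)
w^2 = w^2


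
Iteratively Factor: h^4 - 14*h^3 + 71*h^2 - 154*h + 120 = (h - 3)*(h^3 - 11*h^2 + 38*h - 40) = (h - 5)*(h - 3)*(h^2 - 6*h + 8) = (h - 5)*(h - 4)*(h - 3)*(h - 2)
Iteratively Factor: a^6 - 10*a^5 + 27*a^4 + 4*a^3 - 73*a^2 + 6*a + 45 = (a - 3)*(a^5 - 7*a^4 + 6*a^3 + 22*a^2 - 7*a - 15) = (a - 3)^2*(a^4 - 4*a^3 - 6*a^2 + 4*a + 5) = (a - 3)^2*(a - 1)*(a^3 - 3*a^2 - 9*a - 5) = (a - 3)^2*(a - 1)*(a + 1)*(a^2 - 4*a - 5) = (a - 3)^2*(a - 1)*(a + 1)^2*(a - 5)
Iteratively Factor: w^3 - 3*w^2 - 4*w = (w - 4)*(w^2 + w) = w*(w - 4)*(w + 1)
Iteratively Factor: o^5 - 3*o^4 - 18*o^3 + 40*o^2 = (o - 2)*(o^4 - o^3 - 20*o^2) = (o - 2)*(o + 4)*(o^3 - 5*o^2) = (o - 5)*(o - 2)*(o + 4)*(o^2) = o*(o - 5)*(o - 2)*(o + 4)*(o)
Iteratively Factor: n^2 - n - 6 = (n - 3)*(n + 2)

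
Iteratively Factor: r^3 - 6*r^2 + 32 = (r - 4)*(r^2 - 2*r - 8) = (r - 4)^2*(r + 2)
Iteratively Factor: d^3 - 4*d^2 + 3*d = (d - 1)*(d^2 - 3*d) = d*(d - 1)*(d - 3)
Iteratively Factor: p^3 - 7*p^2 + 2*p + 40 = (p - 4)*(p^2 - 3*p - 10) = (p - 5)*(p - 4)*(p + 2)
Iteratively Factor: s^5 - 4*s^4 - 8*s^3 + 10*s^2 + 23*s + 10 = (s + 1)*(s^4 - 5*s^3 - 3*s^2 + 13*s + 10) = (s - 5)*(s + 1)*(s^3 - 3*s - 2) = (s - 5)*(s + 1)^2*(s^2 - s - 2) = (s - 5)*(s + 1)^3*(s - 2)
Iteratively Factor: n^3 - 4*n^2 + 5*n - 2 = (n - 2)*(n^2 - 2*n + 1) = (n - 2)*(n - 1)*(n - 1)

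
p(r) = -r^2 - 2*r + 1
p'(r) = -2*r - 2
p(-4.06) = -7.36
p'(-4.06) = 6.12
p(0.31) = 0.28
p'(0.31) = -2.62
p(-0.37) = 1.60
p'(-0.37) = -1.26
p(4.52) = -28.47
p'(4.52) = -11.04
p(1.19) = -2.80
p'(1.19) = -4.38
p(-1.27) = 1.93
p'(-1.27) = 0.54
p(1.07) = -2.28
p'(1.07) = -4.14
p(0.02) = 0.96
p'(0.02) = -2.04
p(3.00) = -14.00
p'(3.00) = -8.00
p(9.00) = -98.00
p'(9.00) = -20.00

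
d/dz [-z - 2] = -1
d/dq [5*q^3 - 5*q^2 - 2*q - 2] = 15*q^2 - 10*q - 2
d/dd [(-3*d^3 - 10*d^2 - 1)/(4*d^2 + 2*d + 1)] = (-12*d^4 - 12*d^3 - 29*d^2 - 12*d + 2)/(16*d^4 + 16*d^3 + 12*d^2 + 4*d + 1)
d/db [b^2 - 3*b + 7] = 2*b - 3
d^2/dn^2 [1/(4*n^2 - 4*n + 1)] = 24/(16*n^4 - 32*n^3 + 24*n^2 - 8*n + 1)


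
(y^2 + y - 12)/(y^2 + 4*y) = (y - 3)/y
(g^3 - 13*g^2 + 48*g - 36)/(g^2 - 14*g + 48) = (g^2 - 7*g + 6)/(g - 8)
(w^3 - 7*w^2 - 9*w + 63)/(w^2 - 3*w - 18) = (w^2 - 10*w + 21)/(w - 6)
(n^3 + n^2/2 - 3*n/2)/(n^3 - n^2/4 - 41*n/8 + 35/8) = 4*n*(2*n + 3)/(8*n^2 + 6*n - 35)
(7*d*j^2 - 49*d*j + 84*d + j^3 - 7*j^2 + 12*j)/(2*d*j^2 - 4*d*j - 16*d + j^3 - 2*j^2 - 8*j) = (7*d*j - 21*d + j^2 - 3*j)/(2*d*j + 4*d + j^2 + 2*j)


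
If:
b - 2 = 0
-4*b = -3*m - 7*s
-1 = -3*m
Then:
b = 2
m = 1/3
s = 1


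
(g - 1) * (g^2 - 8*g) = g^3 - 9*g^2 + 8*g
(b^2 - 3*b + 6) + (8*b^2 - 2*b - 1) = 9*b^2 - 5*b + 5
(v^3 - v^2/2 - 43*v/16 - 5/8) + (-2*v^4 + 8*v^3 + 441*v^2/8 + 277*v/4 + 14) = -2*v^4 + 9*v^3 + 437*v^2/8 + 1065*v/16 + 107/8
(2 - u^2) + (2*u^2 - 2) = u^2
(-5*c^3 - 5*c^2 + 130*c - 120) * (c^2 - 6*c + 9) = -5*c^5 + 25*c^4 + 115*c^3 - 945*c^2 + 1890*c - 1080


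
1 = 1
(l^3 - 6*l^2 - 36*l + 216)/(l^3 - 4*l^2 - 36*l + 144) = (l - 6)/(l - 4)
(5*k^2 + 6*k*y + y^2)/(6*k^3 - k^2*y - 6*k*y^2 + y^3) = (5*k + y)/(6*k^2 - 7*k*y + y^2)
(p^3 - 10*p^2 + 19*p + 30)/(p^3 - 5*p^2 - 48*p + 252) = (p^2 - 4*p - 5)/(p^2 + p - 42)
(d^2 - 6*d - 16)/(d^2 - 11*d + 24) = (d + 2)/(d - 3)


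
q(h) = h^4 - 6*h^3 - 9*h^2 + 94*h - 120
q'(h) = 4*h^3 - 18*h^2 - 18*h + 94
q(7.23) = 554.02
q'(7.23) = 534.68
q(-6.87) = 2982.45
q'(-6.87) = -1928.86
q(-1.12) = -226.57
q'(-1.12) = 85.96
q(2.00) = 0.00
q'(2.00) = 18.00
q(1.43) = -17.35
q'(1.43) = 43.15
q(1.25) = -25.84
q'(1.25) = 51.19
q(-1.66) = -265.80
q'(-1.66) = 55.98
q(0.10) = -110.70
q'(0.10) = 92.02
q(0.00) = -120.00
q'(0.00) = 94.00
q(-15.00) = 67320.00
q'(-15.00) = -17186.00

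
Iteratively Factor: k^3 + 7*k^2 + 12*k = (k + 3)*(k^2 + 4*k) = (k + 3)*(k + 4)*(k)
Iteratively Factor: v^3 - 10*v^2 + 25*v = (v - 5)*(v^2 - 5*v) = v*(v - 5)*(v - 5)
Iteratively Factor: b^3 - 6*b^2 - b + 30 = (b + 2)*(b^2 - 8*b + 15) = (b - 3)*(b + 2)*(b - 5)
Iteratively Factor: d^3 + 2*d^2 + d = (d + 1)*(d^2 + d) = (d + 1)^2*(d)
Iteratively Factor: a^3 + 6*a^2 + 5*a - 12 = (a + 3)*(a^2 + 3*a - 4) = (a - 1)*(a + 3)*(a + 4)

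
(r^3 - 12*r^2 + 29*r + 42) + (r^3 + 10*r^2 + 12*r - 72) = 2*r^3 - 2*r^2 + 41*r - 30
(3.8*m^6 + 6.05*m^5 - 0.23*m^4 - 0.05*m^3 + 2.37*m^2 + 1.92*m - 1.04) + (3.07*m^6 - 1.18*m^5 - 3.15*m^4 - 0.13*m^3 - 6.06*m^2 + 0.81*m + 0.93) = 6.87*m^6 + 4.87*m^5 - 3.38*m^4 - 0.18*m^3 - 3.69*m^2 + 2.73*m - 0.11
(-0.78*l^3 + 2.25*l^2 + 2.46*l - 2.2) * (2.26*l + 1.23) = -1.7628*l^4 + 4.1256*l^3 + 8.3271*l^2 - 1.9462*l - 2.706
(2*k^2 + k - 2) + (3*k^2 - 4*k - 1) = 5*k^2 - 3*k - 3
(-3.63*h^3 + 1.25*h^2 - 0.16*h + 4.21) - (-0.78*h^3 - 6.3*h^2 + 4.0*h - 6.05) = -2.85*h^3 + 7.55*h^2 - 4.16*h + 10.26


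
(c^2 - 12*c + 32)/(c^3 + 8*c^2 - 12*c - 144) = (c - 8)/(c^2 + 12*c + 36)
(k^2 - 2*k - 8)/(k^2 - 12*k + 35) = (k^2 - 2*k - 8)/(k^2 - 12*k + 35)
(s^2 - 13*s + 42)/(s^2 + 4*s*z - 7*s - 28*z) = (s - 6)/(s + 4*z)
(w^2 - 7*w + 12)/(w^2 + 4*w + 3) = (w^2 - 7*w + 12)/(w^2 + 4*w + 3)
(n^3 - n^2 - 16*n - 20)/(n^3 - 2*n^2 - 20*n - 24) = (n - 5)/(n - 6)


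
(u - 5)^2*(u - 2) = u^3 - 12*u^2 + 45*u - 50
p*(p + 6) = p^2 + 6*p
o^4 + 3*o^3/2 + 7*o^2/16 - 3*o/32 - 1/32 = (o - 1/4)*(o + 1/4)*(o + 1/2)*(o + 1)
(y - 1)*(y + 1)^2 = y^3 + y^2 - y - 1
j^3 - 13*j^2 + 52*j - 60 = (j - 6)*(j - 5)*(j - 2)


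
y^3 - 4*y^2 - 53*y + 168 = (y - 8)*(y - 3)*(y + 7)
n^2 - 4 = (n - 2)*(n + 2)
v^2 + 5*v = v*(v + 5)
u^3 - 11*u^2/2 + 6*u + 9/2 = (u - 3)^2*(u + 1/2)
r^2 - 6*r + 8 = (r - 4)*(r - 2)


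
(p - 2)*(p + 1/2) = p^2 - 3*p/2 - 1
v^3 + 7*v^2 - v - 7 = (v - 1)*(v + 1)*(v + 7)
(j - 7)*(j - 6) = j^2 - 13*j + 42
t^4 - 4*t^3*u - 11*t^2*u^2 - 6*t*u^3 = t*(t - 6*u)*(t + u)^2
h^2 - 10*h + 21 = (h - 7)*(h - 3)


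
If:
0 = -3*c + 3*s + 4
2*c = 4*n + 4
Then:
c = s + 4/3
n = s/2 - 1/3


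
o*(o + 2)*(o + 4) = o^3 + 6*o^2 + 8*o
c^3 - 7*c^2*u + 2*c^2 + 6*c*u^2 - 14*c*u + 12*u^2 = (c + 2)*(c - 6*u)*(c - u)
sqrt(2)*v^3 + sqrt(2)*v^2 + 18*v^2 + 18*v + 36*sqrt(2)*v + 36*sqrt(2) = (v + 3*sqrt(2))*(v + 6*sqrt(2))*(sqrt(2)*v + sqrt(2))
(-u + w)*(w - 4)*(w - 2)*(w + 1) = -u*w^3 + 5*u*w^2 - 2*u*w - 8*u + w^4 - 5*w^3 + 2*w^2 + 8*w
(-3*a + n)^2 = 9*a^2 - 6*a*n + n^2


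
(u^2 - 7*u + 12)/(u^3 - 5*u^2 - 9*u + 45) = (u - 4)/(u^2 - 2*u - 15)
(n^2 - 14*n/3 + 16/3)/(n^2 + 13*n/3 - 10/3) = (3*n^2 - 14*n + 16)/(3*n^2 + 13*n - 10)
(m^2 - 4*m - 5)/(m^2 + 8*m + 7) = (m - 5)/(m + 7)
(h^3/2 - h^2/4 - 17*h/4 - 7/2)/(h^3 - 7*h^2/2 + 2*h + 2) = (2*h^3 - h^2 - 17*h - 14)/(2*(2*h^3 - 7*h^2 + 4*h + 4))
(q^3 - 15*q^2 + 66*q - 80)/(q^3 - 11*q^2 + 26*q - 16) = (q - 5)/(q - 1)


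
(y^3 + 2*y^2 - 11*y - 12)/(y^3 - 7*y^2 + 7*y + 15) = (y + 4)/(y - 5)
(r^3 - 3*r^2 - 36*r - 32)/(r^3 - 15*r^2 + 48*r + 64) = (r + 4)/(r - 8)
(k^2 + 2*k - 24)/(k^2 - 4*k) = (k + 6)/k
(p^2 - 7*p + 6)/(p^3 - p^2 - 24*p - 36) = (p - 1)/(p^2 + 5*p + 6)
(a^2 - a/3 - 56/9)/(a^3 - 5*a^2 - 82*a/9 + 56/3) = (3*a - 8)/(3*a^2 - 22*a + 24)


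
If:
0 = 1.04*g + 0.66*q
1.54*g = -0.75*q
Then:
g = 0.00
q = 0.00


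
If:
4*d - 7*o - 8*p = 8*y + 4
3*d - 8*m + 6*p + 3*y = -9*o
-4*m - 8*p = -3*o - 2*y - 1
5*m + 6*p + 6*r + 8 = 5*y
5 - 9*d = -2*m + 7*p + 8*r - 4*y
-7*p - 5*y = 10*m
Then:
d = 20380/21213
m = -15775/28284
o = -25904/21213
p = 785/4714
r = -5653/18856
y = 6239/7071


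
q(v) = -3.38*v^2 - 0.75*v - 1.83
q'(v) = -6.76*v - 0.75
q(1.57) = -11.34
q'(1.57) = -11.36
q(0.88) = -5.11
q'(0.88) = -6.70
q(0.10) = -1.94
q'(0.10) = -1.43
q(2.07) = -17.87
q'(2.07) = -14.74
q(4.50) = -73.65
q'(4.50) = -31.17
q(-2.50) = -21.08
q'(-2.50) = 16.15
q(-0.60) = -2.60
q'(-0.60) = 3.31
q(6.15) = -134.28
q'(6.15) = -42.32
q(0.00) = -1.83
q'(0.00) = -0.75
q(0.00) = -1.83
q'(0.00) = -0.75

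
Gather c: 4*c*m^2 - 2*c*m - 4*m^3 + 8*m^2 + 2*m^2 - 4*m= c*(4*m^2 - 2*m) - 4*m^3 + 10*m^2 - 4*m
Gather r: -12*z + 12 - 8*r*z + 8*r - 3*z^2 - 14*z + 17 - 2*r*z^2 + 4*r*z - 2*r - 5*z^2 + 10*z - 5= r*(-2*z^2 - 4*z + 6) - 8*z^2 - 16*z + 24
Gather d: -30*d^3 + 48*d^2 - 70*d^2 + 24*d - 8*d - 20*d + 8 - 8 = -30*d^3 - 22*d^2 - 4*d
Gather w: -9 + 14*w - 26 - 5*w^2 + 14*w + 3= -5*w^2 + 28*w - 32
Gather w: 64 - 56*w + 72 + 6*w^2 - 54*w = 6*w^2 - 110*w + 136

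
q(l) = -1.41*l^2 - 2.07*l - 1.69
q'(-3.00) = 6.39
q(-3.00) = -8.17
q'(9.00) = -27.45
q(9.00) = -134.53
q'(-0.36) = -1.05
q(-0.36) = -1.13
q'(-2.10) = 3.85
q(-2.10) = -3.56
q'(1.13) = -5.26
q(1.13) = -5.83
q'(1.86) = -7.32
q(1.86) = -10.42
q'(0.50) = -3.48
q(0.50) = -3.08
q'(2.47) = -9.04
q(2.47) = -15.41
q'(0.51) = -3.51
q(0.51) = -3.11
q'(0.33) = -3.00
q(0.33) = -2.53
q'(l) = -2.82*l - 2.07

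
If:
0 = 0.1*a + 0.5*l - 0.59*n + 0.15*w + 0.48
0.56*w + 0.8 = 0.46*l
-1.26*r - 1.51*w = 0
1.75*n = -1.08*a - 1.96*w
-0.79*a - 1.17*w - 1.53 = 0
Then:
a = -1.02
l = 0.99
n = 1.32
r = 0.74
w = -0.62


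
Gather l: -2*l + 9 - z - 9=-2*l - z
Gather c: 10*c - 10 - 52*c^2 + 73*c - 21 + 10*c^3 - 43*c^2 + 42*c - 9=10*c^3 - 95*c^2 + 125*c - 40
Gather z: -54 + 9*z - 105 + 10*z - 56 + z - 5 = 20*z - 220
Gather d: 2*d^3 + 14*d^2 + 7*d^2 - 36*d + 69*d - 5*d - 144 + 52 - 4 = 2*d^3 + 21*d^2 + 28*d - 96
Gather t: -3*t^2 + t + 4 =-3*t^2 + t + 4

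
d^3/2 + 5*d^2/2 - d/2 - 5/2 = (d/2 + 1/2)*(d - 1)*(d + 5)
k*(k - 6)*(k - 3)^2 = k^4 - 12*k^3 + 45*k^2 - 54*k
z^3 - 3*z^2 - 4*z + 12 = (z - 3)*(z - 2)*(z + 2)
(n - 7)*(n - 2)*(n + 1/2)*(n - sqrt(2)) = n^4 - 17*n^3/2 - sqrt(2)*n^3 + 19*n^2/2 + 17*sqrt(2)*n^2/2 - 19*sqrt(2)*n/2 + 7*n - 7*sqrt(2)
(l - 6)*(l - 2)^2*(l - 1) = l^4 - 11*l^3 + 38*l^2 - 52*l + 24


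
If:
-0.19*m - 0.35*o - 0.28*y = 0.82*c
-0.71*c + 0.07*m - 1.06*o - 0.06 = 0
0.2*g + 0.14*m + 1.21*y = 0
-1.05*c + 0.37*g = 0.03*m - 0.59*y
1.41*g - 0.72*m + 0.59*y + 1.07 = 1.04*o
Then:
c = -0.16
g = -0.43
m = 0.52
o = 0.09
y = 0.01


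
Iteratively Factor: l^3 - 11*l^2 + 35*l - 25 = (l - 1)*(l^2 - 10*l + 25) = (l - 5)*(l - 1)*(l - 5)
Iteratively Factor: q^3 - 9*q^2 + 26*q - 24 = (q - 3)*(q^2 - 6*q + 8) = (q - 3)*(q - 2)*(q - 4)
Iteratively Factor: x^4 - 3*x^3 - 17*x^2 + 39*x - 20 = (x - 1)*(x^3 - 2*x^2 - 19*x + 20) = (x - 1)^2*(x^2 - x - 20) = (x - 5)*(x - 1)^2*(x + 4)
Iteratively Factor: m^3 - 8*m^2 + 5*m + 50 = (m - 5)*(m^2 - 3*m - 10) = (m - 5)^2*(m + 2)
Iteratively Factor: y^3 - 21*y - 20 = (y - 5)*(y^2 + 5*y + 4) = (y - 5)*(y + 4)*(y + 1)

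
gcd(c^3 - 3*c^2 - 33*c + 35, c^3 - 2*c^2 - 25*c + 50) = c + 5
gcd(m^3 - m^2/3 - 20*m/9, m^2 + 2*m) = m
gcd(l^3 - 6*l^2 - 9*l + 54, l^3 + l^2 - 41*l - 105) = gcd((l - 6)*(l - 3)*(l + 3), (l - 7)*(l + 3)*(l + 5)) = l + 3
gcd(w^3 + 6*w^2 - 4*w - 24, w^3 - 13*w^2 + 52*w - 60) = w - 2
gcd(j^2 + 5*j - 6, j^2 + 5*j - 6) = j^2 + 5*j - 6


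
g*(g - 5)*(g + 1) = g^3 - 4*g^2 - 5*g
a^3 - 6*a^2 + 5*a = a*(a - 5)*(a - 1)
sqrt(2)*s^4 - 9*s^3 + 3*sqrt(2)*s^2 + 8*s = s*(s - 4*sqrt(2))*(s - sqrt(2))*(sqrt(2)*s + 1)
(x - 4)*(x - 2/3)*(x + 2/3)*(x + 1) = x^4 - 3*x^3 - 40*x^2/9 + 4*x/3 + 16/9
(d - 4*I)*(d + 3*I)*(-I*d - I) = -I*d^3 - d^2 - I*d^2 - d - 12*I*d - 12*I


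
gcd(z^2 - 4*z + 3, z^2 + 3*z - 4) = z - 1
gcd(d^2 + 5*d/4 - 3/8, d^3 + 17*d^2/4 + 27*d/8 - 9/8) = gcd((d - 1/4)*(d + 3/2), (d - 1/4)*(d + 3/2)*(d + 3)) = d^2 + 5*d/4 - 3/8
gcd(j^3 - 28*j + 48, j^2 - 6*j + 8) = j^2 - 6*j + 8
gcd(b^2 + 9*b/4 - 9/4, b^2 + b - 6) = b + 3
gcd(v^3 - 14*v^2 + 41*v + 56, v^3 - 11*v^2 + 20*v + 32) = v^2 - 7*v - 8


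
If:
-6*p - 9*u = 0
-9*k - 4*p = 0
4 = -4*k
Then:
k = -1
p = 9/4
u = -3/2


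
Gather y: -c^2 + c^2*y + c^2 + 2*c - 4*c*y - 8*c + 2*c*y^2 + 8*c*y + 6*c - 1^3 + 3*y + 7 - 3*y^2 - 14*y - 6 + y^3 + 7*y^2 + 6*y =y^3 + y^2*(2*c + 4) + y*(c^2 + 4*c - 5)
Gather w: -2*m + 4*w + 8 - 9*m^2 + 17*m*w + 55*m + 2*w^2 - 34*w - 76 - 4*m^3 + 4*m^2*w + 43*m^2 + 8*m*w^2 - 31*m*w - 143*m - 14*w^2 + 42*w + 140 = -4*m^3 + 34*m^2 - 90*m + w^2*(8*m - 12) + w*(4*m^2 - 14*m + 12) + 72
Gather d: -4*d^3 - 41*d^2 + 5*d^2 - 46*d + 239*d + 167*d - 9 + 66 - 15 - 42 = -4*d^3 - 36*d^2 + 360*d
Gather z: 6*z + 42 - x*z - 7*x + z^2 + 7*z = -7*x + z^2 + z*(13 - x) + 42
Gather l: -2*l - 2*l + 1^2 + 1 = 2 - 4*l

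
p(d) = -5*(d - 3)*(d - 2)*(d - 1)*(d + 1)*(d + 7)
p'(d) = -5*(d - 3)*(d - 2)*(d - 1)*(d + 1) - 5*(d - 3)*(d - 2)*(d - 1)*(d + 7) - 5*(d - 3)*(d - 2)*(d + 1)*(d + 7) - 5*(d - 3)*(d - 1)*(d + 1)*(d + 7) - 5*(d - 2)*(d - 1)*(d + 1)*(d + 7)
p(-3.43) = -6709.02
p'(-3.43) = 4675.03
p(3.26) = -161.80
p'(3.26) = -876.07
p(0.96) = 6.62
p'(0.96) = -170.90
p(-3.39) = -6522.73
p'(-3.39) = 4639.06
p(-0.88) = 77.14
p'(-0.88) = 567.75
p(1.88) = -15.12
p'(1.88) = 115.39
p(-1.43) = -442.18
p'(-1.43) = 1359.63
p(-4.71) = -12548.52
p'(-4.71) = 3597.97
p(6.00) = -27300.00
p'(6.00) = -27385.00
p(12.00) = -1222650.00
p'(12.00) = -527665.00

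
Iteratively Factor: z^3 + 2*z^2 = (z)*(z^2 + 2*z) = z^2*(z + 2)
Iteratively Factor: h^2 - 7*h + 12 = (h - 3)*(h - 4)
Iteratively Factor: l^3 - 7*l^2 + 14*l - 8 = (l - 2)*(l^2 - 5*l + 4) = (l - 2)*(l - 1)*(l - 4)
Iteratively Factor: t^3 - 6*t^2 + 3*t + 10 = (t - 2)*(t^2 - 4*t - 5) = (t - 5)*(t - 2)*(t + 1)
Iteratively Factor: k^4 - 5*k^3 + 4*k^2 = (k)*(k^3 - 5*k^2 + 4*k) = k*(k - 1)*(k^2 - 4*k) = k*(k - 4)*(k - 1)*(k)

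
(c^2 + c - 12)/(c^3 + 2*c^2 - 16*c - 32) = (c - 3)/(c^2 - 2*c - 8)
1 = 1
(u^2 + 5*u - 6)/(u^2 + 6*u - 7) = (u + 6)/(u + 7)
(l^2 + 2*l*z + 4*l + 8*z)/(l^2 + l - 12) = (l + 2*z)/(l - 3)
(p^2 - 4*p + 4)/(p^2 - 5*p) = (p^2 - 4*p + 4)/(p*(p - 5))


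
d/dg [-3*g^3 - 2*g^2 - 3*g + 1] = -9*g^2 - 4*g - 3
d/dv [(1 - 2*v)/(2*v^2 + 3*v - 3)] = (4*v^2 - 4*v + 3)/(4*v^4 + 12*v^3 - 3*v^2 - 18*v + 9)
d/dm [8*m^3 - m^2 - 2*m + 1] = 24*m^2 - 2*m - 2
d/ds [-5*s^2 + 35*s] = 35 - 10*s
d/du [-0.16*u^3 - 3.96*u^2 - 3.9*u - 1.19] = -0.48*u^2 - 7.92*u - 3.9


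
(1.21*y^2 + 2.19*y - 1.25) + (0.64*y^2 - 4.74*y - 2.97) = 1.85*y^2 - 2.55*y - 4.22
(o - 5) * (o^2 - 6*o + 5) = o^3 - 11*o^2 + 35*o - 25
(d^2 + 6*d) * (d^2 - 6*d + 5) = d^4 - 31*d^2 + 30*d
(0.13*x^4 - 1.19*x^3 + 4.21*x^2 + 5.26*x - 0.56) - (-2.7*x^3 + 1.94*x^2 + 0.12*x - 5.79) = 0.13*x^4 + 1.51*x^3 + 2.27*x^2 + 5.14*x + 5.23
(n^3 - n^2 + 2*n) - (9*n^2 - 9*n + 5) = n^3 - 10*n^2 + 11*n - 5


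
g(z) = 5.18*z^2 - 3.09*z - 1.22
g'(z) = 10.36*z - 3.09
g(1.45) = 5.19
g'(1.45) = 11.93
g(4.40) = 85.47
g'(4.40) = 42.49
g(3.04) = 37.26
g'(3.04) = 28.40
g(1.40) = 4.61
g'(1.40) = 11.41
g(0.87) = 0.01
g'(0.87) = 5.92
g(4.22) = 77.99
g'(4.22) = 40.63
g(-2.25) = 31.96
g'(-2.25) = -26.40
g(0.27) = -1.68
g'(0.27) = -0.29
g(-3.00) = 54.67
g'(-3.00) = -34.17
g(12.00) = 707.62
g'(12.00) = 121.23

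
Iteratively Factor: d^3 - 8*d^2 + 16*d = (d - 4)*(d^2 - 4*d) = (d - 4)^2*(d)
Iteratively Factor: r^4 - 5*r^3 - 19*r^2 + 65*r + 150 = (r + 3)*(r^3 - 8*r^2 + 5*r + 50) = (r - 5)*(r + 3)*(r^2 - 3*r - 10) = (r - 5)^2*(r + 3)*(r + 2)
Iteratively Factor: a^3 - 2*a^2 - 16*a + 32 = (a + 4)*(a^2 - 6*a + 8) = (a - 4)*(a + 4)*(a - 2)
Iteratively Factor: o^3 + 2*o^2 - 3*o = (o)*(o^2 + 2*o - 3) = o*(o - 1)*(o + 3)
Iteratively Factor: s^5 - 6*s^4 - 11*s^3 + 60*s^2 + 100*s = (s - 5)*(s^4 - s^3 - 16*s^2 - 20*s) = (s - 5)*(s + 2)*(s^3 - 3*s^2 - 10*s) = (s - 5)*(s + 2)^2*(s^2 - 5*s) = s*(s - 5)*(s + 2)^2*(s - 5)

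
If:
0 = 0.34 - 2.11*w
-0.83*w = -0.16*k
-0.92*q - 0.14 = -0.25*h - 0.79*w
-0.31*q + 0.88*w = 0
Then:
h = 1.73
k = 0.84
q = 0.46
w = 0.16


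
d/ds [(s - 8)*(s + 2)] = 2*s - 6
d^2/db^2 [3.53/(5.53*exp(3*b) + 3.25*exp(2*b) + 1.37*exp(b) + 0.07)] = (3.53*(16.59*exp(2*b) + 6.5*exp(b) + 1.37)*(33.18*exp(2*b) + 13.0*exp(b) + 2.74)*exp(b) - (175.6881*exp(2*b) + 45.89*exp(b) + 4.8361)*(5.53*exp(3*b) + 3.25*exp(2*b) + 1.37*exp(b) + 0.07))*exp(b)/(5.53*exp(3*b) + 3.25*exp(2*b) + 1.37*exp(b) + 0.07)^3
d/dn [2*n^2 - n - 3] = 4*n - 1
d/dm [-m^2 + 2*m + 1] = 2 - 2*m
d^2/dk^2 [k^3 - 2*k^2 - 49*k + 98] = 6*k - 4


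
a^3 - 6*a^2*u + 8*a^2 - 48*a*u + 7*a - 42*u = (a + 1)*(a + 7)*(a - 6*u)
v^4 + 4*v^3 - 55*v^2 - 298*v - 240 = (v - 8)*(v + 1)*(v + 5)*(v + 6)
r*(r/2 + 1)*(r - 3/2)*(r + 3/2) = r^4/2 + r^3 - 9*r^2/8 - 9*r/4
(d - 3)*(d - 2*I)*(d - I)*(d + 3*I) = d^4 - 3*d^3 + 7*d^2 - 21*d - 6*I*d + 18*I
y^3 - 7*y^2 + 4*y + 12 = (y - 6)*(y - 2)*(y + 1)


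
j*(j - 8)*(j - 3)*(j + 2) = j^4 - 9*j^3 + 2*j^2 + 48*j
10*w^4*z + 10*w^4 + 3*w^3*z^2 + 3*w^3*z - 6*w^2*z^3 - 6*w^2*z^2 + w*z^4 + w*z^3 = (-5*w + z)*(-2*w + z)*(w + z)*(w*z + w)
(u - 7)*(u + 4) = u^2 - 3*u - 28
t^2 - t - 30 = (t - 6)*(t + 5)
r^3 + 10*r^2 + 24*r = r*(r + 4)*(r + 6)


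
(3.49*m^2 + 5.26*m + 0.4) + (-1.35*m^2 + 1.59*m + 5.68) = 2.14*m^2 + 6.85*m + 6.08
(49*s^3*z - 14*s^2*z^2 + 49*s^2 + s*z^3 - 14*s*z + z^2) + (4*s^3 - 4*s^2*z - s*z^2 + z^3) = 49*s^3*z + 4*s^3 - 14*s^2*z^2 - 4*s^2*z + 49*s^2 + s*z^3 - s*z^2 - 14*s*z + z^3 + z^2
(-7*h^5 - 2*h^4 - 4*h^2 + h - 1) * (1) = -7*h^5 - 2*h^4 - 4*h^2 + h - 1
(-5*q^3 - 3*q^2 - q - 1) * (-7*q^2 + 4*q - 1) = 35*q^5 + q^4 + 6*q^2 - 3*q + 1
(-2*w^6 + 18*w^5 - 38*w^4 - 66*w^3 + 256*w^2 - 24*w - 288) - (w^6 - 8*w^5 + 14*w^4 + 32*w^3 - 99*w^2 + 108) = -3*w^6 + 26*w^5 - 52*w^4 - 98*w^3 + 355*w^2 - 24*w - 396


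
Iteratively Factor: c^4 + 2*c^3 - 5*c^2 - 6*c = (c + 3)*(c^3 - c^2 - 2*c) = (c - 2)*(c + 3)*(c^2 + c) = (c - 2)*(c + 1)*(c + 3)*(c)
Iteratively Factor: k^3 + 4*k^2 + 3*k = (k)*(k^2 + 4*k + 3) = k*(k + 1)*(k + 3)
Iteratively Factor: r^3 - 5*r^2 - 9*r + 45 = (r - 3)*(r^2 - 2*r - 15) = (r - 3)*(r + 3)*(r - 5)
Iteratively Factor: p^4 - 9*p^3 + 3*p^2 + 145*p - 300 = (p - 5)*(p^3 - 4*p^2 - 17*p + 60) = (p - 5)*(p + 4)*(p^2 - 8*p + 15) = (p - 5)^2*(p + 4)*(p - 3)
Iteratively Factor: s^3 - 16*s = (s)*(s^2 - 16) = s*(s + 4)*(s - 4)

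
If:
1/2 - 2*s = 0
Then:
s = 1/4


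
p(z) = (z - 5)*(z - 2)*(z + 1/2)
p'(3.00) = -5.50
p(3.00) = -7.00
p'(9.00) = 132.50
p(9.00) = 266.00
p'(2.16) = -7.58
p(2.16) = -1.21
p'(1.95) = -7.44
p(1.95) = 0.37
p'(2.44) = -7.36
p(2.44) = -3.31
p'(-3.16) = 77.54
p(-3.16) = -112.00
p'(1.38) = -5.73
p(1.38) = 4.22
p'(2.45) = -7.34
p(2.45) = -3.39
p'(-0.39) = 12.03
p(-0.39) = 1.42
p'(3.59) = -1.51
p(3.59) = -9.17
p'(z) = (z - 5)*(z - 2) + (z - 5)*(z + 1/2) + (z - 2)*(z + 1/2) = 3*z^2 - 13*z + 13/2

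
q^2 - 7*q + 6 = (q - 6)*(q - 1)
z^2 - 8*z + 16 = (z - 4)^2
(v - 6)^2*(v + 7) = v^3 - 5*v^2 - 48*v + 252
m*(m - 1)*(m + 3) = m^3 + 2*m^2 - 3*m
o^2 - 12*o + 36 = (o - 6)^2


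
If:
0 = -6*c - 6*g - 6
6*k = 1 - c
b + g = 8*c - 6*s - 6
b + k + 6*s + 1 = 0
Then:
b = -6*s - 58/53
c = 23/53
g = -76/53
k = 5/53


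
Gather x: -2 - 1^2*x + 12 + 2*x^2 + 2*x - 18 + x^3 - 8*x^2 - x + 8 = x^3 - 6*x^2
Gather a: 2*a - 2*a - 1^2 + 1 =0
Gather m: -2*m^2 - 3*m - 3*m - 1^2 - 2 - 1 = -2*m^2 - 6*m - 4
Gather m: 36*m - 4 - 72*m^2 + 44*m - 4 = -72*m^2 + 80*m - 8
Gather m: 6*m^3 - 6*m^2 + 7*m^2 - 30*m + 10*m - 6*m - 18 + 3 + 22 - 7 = 6*m^3 + m^2 - 26*m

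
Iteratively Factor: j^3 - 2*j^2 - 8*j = (j)*(j^2 - 2*j - 8) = j*(j + 2)*(j - 4)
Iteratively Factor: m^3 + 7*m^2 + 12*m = (m + 3)*(m^2 + 4*m) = m*(m + 3)*(m + 4)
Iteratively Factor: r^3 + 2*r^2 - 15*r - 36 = (r + 3)*(r^2 - r - 12) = (r + 3)^2*(r - 4)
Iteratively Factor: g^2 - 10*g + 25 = (g - 5)*(g - 5)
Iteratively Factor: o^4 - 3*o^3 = (o - 3)*(o^3) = o*(o - 3)*(o^2) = o^2*(o - 3)*(o)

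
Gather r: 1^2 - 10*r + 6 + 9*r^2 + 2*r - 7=9*r^2 - 8*r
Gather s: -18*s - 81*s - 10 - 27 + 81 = 44 - 99*s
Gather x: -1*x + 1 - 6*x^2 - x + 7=-6*x^2 - 2*x + 8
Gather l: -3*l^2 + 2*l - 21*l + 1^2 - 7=-3*l^2 - 19*l - 6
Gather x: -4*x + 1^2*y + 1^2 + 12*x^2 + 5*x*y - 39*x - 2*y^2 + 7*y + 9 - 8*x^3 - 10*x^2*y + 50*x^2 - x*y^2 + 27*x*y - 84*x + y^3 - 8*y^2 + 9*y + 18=-8*x^3 + x^2*(62 - 10*y) + x*(-y^2 + 32*y - 127) + y^3 - 10*y^2 + 17*y + 28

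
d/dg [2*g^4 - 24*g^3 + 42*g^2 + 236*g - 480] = 8*g^3 - 72*g^2 + 84*g + 236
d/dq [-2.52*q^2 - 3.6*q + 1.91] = -5.04*q - 3.6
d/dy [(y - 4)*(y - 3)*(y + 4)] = 3*y^2 - 6*y - 16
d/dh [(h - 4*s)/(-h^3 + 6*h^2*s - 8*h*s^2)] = 2*(h - s)/(h^2*(h^2 - 4*h*s + 4*s^2))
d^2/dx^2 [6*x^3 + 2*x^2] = 36*x + 4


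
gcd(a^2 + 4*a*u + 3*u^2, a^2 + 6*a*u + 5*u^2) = a + u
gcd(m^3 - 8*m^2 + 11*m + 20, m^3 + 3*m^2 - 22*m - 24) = m^2 - 3*m - 4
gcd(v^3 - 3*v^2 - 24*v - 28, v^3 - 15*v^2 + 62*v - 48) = 1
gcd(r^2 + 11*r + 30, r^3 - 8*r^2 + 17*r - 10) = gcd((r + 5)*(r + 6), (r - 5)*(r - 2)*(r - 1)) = 1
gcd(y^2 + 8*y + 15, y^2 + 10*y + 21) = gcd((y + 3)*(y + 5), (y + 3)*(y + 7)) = y + 3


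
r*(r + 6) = r^2 + 6*r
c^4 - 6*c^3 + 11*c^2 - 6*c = c*(c - 3)*(c - 2)*(c - 1)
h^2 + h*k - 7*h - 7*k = (h - 7)*(h + k)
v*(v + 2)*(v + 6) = v^3 + 8*v^2 + 12*v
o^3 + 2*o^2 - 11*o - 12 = (o - 3)*(o + 1)*(o + 4)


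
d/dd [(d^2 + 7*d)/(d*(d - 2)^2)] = (-d - 16)/(d^3 - 6*d^2 + 12*d - 8)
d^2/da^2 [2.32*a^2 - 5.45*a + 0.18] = 4.64000000000000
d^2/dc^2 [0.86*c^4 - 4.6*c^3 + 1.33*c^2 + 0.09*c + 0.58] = 10.32*c^2 - 27.6*c + 2.66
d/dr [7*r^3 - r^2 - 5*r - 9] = 21*r^2 - 2*r - 5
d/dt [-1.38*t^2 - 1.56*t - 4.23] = -2.76*t - 1.56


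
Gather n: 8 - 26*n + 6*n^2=6*n^2 - 26*n + 8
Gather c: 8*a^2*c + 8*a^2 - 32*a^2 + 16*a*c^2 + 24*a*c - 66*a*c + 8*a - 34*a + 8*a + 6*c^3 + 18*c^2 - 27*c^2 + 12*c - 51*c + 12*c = -24*a^2 - 18*a + 6*c^3 + c^2*(16*a - 9) + c*(8*a^2 - 42*a - 27)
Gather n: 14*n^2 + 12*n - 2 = 14*n^2 + 12*n - 2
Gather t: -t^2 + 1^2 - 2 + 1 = -t^2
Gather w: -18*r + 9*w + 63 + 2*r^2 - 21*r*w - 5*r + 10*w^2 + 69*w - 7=2*r^2 - 23*r + 10*w^2 + w*(78 - 21*r) + 56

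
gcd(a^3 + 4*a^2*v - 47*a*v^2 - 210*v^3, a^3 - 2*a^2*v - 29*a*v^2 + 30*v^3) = a + 5*v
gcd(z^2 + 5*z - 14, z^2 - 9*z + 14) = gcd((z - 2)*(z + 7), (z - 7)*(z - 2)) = z - 2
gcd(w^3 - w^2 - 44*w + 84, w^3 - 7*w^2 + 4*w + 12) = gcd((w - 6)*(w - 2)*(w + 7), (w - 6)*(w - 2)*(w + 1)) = w^2 - 8*w + 12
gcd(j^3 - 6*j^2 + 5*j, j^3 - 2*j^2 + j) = j^2 - j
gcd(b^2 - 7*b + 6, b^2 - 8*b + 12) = b - 6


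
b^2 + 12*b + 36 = (b + 6)^2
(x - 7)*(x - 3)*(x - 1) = x^3 - 11*x^2 + 31*x - 21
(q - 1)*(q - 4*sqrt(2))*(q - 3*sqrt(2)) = q^3 - 7*sqrt(2)*q^2 - q^2 + 7*sqrt(2)*q + 24*q - 24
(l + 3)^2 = l^2 + 6*l + 9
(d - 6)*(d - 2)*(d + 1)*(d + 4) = d^4 - 3*d^3 - 24*d^2 + 28*d + 48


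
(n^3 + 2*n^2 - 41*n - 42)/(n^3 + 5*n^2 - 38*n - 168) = (n + 1)/(n + 4)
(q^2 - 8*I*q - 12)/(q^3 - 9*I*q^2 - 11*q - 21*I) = (-q^2 + 8*I*q + 12)/(-q^3 + 9*I*q^2 + 11*q + 21*I)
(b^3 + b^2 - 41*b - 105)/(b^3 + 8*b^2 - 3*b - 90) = (b^2 - 4*b - 21)/(b^2 + 3*b - 18)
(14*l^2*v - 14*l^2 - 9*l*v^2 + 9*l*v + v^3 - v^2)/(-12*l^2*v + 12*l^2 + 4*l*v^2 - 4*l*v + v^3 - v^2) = (-7*l + v)/(6*l + v)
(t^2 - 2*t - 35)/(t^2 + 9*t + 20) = (t - 7)/(t + 4)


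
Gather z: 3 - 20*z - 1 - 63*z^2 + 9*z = -63*z^2 - 11*z + 2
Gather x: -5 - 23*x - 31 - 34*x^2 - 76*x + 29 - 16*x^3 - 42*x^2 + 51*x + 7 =-16*x^3 - 76*x^2 - 48*x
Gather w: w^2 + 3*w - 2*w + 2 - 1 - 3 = w^2 + w - 2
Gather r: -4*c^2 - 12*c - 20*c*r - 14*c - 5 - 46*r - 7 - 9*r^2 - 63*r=-4*c^2 - 26*c - 9*r^2 + r*(-20*c - 109) - 12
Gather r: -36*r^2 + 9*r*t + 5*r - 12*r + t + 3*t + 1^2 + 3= -36*r^2 + r*(9*t - 7) + 4*t + 4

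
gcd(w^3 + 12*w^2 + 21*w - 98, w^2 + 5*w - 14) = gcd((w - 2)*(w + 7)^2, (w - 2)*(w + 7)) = w^2 + 5*w - 14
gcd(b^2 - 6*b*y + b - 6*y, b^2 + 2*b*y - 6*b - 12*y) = 1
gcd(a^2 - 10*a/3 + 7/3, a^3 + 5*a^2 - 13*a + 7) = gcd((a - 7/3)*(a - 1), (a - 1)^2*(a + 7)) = a - 1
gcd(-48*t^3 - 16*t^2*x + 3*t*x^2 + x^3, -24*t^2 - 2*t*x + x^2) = 4*t + x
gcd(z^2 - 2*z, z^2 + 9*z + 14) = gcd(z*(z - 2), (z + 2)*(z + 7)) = 1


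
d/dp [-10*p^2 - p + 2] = -20*p - 1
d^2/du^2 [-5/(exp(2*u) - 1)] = 20*(exp(2*u) + 1)*exp(2*u)/(1 - exp(2*u))^3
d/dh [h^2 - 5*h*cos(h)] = 5*h*sin(h) + 2*h - 5*cos(h)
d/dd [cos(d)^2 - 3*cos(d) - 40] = (3 - 2*cos(d))*sin(d)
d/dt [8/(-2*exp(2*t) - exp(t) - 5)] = (32*exp(t) + 8)*exp(t)/(2*exp(2*t) + exp(t) + 5)^2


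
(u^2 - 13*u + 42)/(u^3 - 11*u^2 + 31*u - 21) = (u - 6)/(u^2 - 4*u + 3)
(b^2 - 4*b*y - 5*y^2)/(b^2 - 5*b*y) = (b + y)/b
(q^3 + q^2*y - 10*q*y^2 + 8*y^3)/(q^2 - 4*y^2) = (q^2 + 3*q*y - 4*y^2)/(q + 2*y)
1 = 1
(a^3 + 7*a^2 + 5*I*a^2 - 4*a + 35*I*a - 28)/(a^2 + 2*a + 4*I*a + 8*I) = (a^2 + a*(7 + I) + 7*I)/(a + 2)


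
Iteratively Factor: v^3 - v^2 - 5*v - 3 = (v + 1)*(v^2 - 2*v - 3) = (v + 1)^2*(v - 3)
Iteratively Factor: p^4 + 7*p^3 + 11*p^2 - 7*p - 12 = (p + 4)*(p^3 + 3*p^2 - p - 3) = (p - 1)*(p + 4)*(p^2 + 4*p + 3) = (p - 1)*(p + 3)*(p + 4)*(p + 1)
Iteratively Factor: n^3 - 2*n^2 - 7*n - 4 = (n - 4)*(n^2 + 2*n + 1) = (n - 4)*(n + 1)*(n + 1)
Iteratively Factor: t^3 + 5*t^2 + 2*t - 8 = (t + 2)*(t^2 + 3*t - 4) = (t - 1)*(t + 2)*(t + 4)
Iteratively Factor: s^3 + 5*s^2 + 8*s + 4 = (s + 1)*(s^2 + 4*s + 4) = (s + 1)*(s + 2)*(s + 2)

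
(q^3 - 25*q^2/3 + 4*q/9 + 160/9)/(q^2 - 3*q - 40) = (q^2 - q/3 - 20/9)/(q + 5)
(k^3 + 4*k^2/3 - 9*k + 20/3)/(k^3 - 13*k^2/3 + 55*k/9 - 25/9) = 3*(k + 4)/(3*k - 5)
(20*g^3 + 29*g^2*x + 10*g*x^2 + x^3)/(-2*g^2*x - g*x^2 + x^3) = (20*g^2 + 9*g*x + x^2)/(x*(-2*g + x))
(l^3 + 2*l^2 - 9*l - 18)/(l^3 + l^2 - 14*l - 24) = (l - 3)/(l - 4)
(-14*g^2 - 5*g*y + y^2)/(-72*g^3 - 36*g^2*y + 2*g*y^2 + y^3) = (-7*g + y)/(-36*g^2 + y^2)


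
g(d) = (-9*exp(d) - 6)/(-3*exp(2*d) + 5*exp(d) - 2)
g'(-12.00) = 0.00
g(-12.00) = 3.00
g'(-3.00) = 0.74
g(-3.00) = 3.67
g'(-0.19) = -28.04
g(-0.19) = -161.55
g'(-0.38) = 27653.43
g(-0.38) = -745.34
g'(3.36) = -0.12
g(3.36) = 0.11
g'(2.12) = -0.62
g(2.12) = 0.48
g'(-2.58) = 1.27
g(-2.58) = 4.08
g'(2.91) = -0.21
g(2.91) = 0.19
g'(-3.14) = 0.63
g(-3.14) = 3.57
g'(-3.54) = 0.39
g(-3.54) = 3.37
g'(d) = (-9*exp(d) - 6)*(6*exp(2*d) - 5*exp(d))/(-3*exp(2*d) + 5*exp(d) - 2)^2 - 9*exp(d)/(-3*exp(2*d) + 5*exp(d) - 2) = (-27*exp(2*d) - 36*exp(d) + 48)*exp(d)/(9*exp(4*d) - 30*exp(3*d) + 37*exp(2*d) - 20*exp(d) + 4)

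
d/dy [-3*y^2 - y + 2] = -6*y - 1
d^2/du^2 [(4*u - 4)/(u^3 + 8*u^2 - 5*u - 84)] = 8*((u - 1)*(3*u^2 + 16*u - 5)^2 + (-3*u^2 - 16*u - (u - 1)*(3*u + 8) + 5)*(u^3 + 8*u^2 - 5*u - 84))/(u^3 + 8*u^2 - 5*u - 84)^3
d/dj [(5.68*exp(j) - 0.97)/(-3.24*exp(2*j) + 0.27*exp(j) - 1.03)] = (18.4032*exp(2*j) - 6.2856*exp(j) - 5.5885)*exp(j)/(10.4976*exp(4*j) - 1.7496*exp(3*j) + 6.7473*exp(2*j) - 0.5562*exp(j) + 1.0609)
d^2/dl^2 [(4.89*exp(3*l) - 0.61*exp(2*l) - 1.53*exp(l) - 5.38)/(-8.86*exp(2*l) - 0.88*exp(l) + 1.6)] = (-383.863043999999*exp(6*l) - 114.379056*exp(5*l) + 238.842356*exp(4*l) + 1788.180432*exp(3*l) + 140.733792*exp(2*l) + 317.634432*exp(l) + 11.49184)*exp(l)/(695.506456*exp(6*l) + 207.238944*exp(5*l) - 356.214528*exp(4*l) - 74.167808*exp(3*l) + 64.32768*exp(2*l) + 6.7584*exp(l) - 4.096)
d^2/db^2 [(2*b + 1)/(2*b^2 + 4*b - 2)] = ((-6*b - 5)*(b^2 + 2*b - 1) + (b + 1)^2*(8*b + 4))/(b^2 + 2*b - 1)^3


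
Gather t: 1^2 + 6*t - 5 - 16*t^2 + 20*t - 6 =-16*t^2 + 26*t - 10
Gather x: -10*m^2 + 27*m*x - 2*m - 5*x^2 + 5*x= -10*m^2 - 2*m - 5*x^2 + x*(27*m + 5)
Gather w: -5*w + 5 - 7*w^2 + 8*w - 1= -7*w^2 + 3*w + 4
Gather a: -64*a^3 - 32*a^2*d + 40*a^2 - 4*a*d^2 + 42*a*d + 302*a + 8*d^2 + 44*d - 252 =-64*a^3 + a^2*(40 - 32*d) + a*(-4*d^2 + 42*d + 302) + 8*d^2 + 44*d - 252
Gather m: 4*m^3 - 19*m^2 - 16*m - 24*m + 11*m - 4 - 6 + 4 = 4*m^3 - 19*m^2 - 29*m - 6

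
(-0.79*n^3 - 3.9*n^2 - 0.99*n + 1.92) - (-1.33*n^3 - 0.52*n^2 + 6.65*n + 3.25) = 0.54*n^3 - 3.38*n^2 - 7.64*n - 1.33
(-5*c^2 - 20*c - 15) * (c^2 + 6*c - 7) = -5*c^4 - 50*c^3 - 100*c^2 + 50*c + 105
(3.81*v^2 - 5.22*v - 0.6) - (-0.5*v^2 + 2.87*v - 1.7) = 4.31*v^2 - 8.09*v + 1.1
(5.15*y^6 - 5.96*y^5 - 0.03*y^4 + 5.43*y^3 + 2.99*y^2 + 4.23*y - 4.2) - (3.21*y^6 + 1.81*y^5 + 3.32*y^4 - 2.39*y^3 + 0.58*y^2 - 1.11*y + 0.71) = 1.94*y^6 - 7.77*y^5 - 3.35*y^4 + 7.82*y^3 + 2.41*y^2 + 5.34*y - 4.91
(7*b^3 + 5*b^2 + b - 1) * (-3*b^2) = -21*b^5 - 15*b^4 - 3*b^3 + 3*b^2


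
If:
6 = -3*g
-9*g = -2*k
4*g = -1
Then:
No Solution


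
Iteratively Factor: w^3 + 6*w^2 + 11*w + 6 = (w + 3)*(w^2 + 3*w + 2) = (w + 1)*(w + 3)*(w + 2)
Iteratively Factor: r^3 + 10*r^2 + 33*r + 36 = (r + 4)*(r^2 + 6*r + 9) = (r + 3)*(r + 4)*(r + 3)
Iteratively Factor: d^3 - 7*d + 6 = (d + 3)*(d^2 - 3*d + 2) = (d - 1)*(d + 3)*(d - 2)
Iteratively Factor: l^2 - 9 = (l + 3)*(l - 3)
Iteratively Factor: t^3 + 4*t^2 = (t)*(t^2 + 4*t) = t^2*(t + 4)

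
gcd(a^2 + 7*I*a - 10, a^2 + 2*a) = 1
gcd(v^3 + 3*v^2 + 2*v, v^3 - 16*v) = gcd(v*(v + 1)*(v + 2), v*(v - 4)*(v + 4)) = v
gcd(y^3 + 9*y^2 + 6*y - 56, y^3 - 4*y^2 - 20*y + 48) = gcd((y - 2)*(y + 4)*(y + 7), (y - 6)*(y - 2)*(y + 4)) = y^2 + 2*y - 8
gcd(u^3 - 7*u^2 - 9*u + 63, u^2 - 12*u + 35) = u - 7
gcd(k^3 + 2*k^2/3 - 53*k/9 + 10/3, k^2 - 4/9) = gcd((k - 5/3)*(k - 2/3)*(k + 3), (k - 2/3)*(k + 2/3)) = k - 2/3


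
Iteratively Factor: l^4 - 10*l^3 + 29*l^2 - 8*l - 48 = (l - 4)*(l^3 - 6*l^2 + 5*l + 12) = (l - 4)*(l + 1)*(l^2 - 7*l + 12) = (l - 4)^2*(l + 1)*(l - 3)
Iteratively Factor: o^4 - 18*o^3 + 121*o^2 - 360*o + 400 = (o - 5)*(o^3 - 13*o^2 + 56*o - 80) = (o - 5)*(o - 4)*(o^2 - 9*o + 20) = (o - 5)^2*(o - 4)*(o - 4)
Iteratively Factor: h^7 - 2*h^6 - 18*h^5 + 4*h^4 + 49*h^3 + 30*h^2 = (h + 1)*(h^6 - 3*h^5 - 15*h^4 + 19*h^3 + 30*h^2) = (h + 1)^2*(h^5 - 4*h^4 - 11*h^3 + 30*h^2) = (h - 2)*(h + 1)^2*(h^4 - 2*h^3 - 15*h^2) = (h - 2)*(h + 1)^2*(h + 3)*(h^3 - 5*h^2) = (h - 5)*(h - 2)*(h + 1)^2*(h + 3)*(h^2) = h*(h - 5)*(h - 2)*(h + 1)^2*(h + 3)*(h)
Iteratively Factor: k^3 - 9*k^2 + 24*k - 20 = (k - 2)*(k^2 - 7*k + 10) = (k - 2)^2*(k - 5)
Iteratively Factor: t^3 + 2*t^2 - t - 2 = (t + 2)*(t^2 - 1) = (t - 1)*(t + 2)*(t + 1)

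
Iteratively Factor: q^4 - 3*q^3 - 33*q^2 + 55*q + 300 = (q + 3)*(q^3 - 6*q^2 - 15*q + 100) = (q + 3)*(q + 4)*(q^2 - 10*q + 25) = (q - 5)*(q + 3)*(q + 4)*(q - 5)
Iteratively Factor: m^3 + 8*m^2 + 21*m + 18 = (m + 3)*(m^2 + 5*m + 6) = (m + 2)*(m + 3)*(m + 3)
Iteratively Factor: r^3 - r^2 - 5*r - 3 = (r + 1)*(r^2 - 2*r - 3) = (r + 1)^2*(r - 3)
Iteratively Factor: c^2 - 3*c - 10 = (c + 2)*(c - 5)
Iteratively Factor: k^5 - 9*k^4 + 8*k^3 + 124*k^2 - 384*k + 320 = (k - 2)*(k^4 - 7*k^3 - 6*k^2 + 112*k - 160) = (k - 4)*(k - 2)*(k^3 - 3*k^2 - 18*k + 40) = (k - 4)*(k - 2)^2*(k^2 - k - 20) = (k - 5)*(k - 4)*(k - 2)^2*(k + 4)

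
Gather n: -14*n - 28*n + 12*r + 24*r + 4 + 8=-42*n + 36*r + 12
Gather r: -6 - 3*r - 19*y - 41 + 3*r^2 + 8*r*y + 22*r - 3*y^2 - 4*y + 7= 3*r^2 + r*(8*y + 19) - 3*y^2 - 23*y - 40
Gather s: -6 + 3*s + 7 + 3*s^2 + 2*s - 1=3*s^2 + 5*s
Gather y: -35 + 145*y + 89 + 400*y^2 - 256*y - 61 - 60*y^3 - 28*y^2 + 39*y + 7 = -60*y^3 + 372*y^2 - 72*y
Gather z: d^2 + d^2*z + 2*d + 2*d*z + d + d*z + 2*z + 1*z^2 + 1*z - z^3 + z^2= d^2 + 3*d - z^3 + 2*z^2 + z*(d^2 + 3*d + 3)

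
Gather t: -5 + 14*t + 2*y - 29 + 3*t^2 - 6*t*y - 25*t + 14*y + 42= 3*t^2 + t*(-6*y - 11) + 16*y + 8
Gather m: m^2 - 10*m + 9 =m^2 - 10*m + 9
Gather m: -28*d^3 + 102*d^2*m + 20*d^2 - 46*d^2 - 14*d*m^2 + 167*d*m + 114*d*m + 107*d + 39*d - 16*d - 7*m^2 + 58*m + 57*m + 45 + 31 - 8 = -28*d^3 - 26*d^2 + 130*d + m^2*(-14*d - 7) + m*(102*d^2 + 281*d + 115) + 68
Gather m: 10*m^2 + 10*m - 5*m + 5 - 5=10*m^2 + 5*m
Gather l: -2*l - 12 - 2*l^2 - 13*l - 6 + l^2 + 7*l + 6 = -l^2 - 8*l - 12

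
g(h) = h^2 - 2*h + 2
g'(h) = 2*h - 2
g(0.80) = 1.04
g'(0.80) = -0.40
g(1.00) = 1.00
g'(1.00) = 0.00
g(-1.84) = 9.07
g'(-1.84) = -5.68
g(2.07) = 2.14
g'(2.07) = 2.14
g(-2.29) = 11.82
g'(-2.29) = -6.58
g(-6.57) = 58.30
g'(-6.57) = -15.14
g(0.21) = 1.62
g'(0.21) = -1.58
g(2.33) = 2.77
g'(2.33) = 2.66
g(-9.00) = 101.00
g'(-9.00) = -20.00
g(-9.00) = 101.00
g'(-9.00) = -20.00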